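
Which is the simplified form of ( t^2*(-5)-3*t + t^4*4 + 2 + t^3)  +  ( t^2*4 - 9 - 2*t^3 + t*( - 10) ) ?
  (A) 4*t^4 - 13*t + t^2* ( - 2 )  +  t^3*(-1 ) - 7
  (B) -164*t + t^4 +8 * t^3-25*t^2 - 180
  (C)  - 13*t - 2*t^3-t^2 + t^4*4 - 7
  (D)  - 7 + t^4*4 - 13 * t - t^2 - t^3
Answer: D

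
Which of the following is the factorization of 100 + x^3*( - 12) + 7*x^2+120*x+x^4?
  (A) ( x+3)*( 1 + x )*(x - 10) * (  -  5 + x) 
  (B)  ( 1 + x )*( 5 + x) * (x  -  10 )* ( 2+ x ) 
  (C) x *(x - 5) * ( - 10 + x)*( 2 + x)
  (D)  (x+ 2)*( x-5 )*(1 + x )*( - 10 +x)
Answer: D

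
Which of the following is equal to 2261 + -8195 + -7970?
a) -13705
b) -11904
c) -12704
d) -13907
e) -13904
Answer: e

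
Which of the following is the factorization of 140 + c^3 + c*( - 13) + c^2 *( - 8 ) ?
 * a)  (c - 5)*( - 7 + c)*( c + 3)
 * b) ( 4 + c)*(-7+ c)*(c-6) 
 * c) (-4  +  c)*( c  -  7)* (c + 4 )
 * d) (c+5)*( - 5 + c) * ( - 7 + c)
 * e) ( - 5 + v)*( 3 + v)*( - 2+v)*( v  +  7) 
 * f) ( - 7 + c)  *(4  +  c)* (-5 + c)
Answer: f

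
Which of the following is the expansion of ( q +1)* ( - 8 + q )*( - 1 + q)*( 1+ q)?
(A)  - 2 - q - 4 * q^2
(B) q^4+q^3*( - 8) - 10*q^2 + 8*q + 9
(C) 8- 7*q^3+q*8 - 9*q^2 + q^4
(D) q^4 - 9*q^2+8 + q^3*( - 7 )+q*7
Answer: D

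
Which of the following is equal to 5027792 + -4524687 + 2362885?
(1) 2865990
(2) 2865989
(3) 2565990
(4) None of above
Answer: 1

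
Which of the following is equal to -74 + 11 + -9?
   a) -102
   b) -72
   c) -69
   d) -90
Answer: b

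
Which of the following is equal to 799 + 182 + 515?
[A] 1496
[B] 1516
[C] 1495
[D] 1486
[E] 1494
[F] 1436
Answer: A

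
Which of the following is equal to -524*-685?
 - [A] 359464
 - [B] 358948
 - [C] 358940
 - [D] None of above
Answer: C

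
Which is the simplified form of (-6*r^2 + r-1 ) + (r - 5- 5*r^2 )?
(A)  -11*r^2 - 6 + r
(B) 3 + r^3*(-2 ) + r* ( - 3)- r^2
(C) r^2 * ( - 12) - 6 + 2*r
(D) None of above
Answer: D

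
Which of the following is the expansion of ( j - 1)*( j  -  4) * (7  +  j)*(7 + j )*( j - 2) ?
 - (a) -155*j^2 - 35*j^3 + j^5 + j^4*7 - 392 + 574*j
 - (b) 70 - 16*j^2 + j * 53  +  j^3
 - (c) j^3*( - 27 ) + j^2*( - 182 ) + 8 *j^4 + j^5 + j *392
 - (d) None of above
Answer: a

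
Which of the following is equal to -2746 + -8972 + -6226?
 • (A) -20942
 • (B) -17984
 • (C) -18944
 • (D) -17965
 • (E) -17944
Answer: E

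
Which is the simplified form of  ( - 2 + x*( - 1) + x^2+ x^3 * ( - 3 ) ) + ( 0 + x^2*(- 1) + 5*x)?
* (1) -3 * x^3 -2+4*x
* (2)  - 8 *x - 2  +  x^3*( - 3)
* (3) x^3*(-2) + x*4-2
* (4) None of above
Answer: 1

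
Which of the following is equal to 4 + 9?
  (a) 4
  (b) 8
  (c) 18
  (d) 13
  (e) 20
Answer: d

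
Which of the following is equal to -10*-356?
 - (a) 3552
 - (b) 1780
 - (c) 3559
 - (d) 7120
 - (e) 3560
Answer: e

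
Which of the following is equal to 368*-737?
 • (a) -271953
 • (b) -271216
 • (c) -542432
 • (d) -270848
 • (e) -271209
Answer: b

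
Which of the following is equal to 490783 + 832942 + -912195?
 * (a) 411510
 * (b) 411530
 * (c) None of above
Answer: b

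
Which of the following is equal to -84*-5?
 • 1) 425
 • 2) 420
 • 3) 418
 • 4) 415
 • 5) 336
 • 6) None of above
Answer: 2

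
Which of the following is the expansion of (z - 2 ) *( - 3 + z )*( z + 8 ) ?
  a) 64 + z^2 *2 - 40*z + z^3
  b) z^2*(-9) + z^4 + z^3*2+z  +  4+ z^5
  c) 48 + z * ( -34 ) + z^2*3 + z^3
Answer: c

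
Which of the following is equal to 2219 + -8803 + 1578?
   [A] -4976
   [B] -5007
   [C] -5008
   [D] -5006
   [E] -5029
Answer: D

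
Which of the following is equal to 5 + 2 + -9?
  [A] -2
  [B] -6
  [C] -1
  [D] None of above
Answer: A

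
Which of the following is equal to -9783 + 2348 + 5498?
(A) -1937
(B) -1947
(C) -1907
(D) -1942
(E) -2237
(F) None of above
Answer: A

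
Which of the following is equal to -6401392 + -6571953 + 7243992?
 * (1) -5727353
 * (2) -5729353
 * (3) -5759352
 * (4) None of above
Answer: 2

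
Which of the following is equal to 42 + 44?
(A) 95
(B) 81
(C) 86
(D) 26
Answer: C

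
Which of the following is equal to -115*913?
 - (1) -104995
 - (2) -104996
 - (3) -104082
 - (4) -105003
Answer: 1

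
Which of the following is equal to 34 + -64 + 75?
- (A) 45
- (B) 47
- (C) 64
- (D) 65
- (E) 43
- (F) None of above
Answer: A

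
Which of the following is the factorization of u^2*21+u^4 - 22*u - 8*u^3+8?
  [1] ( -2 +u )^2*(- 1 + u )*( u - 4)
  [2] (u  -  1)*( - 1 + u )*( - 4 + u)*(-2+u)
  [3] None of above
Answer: 2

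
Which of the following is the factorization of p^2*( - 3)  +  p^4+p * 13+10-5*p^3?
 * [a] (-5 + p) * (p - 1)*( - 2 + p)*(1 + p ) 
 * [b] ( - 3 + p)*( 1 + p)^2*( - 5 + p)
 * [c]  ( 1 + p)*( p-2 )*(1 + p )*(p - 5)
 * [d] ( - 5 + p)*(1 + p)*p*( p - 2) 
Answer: c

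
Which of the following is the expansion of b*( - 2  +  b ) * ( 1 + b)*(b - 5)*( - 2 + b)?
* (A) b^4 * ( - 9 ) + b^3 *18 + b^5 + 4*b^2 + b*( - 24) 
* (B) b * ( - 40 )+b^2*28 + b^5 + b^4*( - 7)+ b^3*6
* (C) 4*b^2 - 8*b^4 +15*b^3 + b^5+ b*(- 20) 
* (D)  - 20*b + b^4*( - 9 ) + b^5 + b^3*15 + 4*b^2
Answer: C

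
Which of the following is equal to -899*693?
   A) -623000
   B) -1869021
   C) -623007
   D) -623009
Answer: C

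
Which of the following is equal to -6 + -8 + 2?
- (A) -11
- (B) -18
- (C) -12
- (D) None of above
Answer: C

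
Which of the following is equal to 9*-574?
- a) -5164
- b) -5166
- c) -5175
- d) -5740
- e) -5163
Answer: b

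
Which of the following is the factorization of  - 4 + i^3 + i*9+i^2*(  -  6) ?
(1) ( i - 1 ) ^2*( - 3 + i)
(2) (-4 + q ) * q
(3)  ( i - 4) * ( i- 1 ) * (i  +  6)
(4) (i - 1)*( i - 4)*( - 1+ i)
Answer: 4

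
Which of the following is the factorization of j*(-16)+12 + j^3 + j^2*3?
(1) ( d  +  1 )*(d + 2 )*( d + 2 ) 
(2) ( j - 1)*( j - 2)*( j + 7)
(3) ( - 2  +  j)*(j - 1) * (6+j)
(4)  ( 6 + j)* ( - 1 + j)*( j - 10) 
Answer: 3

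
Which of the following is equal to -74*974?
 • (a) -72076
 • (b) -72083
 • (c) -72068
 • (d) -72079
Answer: a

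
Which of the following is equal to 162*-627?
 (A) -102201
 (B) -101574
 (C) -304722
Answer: B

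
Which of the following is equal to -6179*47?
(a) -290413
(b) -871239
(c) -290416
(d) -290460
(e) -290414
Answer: a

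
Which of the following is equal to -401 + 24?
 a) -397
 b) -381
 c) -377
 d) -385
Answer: c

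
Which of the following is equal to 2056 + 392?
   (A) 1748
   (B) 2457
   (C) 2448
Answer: C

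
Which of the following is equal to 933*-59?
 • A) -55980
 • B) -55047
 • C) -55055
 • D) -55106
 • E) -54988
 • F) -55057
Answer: B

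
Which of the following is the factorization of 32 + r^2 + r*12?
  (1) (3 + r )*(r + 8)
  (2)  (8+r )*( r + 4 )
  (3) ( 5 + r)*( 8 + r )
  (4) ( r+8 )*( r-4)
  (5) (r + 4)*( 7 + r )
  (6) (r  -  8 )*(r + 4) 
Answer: 2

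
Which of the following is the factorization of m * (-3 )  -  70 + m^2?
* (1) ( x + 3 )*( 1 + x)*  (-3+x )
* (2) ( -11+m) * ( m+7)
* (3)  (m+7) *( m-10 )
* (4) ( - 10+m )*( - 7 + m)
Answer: 3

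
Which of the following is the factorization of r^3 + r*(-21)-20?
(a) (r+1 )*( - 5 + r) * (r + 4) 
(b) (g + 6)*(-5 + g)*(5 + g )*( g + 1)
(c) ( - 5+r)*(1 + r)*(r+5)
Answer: a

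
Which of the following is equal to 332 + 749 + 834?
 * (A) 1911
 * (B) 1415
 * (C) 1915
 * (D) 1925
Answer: C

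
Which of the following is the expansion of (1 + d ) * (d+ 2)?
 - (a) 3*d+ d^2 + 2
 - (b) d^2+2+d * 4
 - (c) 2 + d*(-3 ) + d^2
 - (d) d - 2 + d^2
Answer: a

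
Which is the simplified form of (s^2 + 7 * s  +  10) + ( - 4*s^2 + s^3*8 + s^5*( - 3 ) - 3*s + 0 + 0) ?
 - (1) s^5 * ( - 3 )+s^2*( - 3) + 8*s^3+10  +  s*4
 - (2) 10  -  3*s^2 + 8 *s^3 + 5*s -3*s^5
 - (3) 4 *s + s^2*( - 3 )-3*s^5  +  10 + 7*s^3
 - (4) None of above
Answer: 1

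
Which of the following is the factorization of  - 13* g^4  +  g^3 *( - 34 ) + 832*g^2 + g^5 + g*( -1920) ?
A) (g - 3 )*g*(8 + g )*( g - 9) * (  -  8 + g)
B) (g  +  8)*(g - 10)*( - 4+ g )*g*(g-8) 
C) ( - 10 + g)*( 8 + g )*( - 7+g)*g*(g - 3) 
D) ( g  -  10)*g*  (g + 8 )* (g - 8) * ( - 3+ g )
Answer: D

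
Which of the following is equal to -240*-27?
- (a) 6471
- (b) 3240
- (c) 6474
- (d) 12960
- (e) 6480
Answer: e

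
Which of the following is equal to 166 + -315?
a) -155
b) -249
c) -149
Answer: c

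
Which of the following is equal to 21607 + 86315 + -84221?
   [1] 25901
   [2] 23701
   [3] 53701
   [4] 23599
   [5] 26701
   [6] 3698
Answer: 2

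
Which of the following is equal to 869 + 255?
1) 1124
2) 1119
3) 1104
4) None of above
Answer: 1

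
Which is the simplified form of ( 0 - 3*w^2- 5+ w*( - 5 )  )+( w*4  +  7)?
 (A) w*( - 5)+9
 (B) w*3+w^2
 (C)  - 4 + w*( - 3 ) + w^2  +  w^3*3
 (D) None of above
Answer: D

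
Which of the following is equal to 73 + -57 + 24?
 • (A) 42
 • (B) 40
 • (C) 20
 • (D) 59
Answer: B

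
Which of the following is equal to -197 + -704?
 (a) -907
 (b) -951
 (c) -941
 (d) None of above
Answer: d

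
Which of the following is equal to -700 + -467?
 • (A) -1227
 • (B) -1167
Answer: B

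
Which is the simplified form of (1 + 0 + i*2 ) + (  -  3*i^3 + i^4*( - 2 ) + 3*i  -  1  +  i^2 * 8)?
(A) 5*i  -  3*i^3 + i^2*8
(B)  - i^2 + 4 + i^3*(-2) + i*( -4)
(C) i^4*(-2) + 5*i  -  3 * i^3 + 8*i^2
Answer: C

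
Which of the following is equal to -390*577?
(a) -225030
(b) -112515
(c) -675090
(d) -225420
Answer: a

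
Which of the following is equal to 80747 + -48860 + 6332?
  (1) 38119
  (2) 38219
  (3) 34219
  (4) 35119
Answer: 2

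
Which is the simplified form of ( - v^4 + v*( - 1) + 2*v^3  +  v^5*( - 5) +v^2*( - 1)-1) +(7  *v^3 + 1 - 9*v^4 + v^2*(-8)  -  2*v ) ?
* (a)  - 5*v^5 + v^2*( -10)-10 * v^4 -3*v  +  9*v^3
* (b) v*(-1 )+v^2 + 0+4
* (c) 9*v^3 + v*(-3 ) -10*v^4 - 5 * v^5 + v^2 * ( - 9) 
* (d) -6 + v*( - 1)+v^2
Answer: c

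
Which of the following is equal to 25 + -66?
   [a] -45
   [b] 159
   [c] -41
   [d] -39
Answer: c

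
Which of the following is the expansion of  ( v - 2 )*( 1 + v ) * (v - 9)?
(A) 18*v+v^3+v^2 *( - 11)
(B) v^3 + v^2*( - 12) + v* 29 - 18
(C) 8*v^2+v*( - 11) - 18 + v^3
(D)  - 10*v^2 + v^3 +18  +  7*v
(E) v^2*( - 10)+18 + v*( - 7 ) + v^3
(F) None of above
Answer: D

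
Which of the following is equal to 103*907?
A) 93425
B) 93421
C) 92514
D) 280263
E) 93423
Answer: B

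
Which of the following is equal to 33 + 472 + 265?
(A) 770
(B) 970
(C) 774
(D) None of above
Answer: A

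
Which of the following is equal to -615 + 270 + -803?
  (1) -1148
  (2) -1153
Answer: 1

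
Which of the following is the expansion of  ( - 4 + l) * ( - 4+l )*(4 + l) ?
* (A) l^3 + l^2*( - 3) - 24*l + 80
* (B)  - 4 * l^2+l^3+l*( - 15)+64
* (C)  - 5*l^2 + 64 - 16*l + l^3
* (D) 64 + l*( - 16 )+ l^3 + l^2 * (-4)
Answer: D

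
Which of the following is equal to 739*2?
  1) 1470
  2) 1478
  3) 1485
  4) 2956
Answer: 2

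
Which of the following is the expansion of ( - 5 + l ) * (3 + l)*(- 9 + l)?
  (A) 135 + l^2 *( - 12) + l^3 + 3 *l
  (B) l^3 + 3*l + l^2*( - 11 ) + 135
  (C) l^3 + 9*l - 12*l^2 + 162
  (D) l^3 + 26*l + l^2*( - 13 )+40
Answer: B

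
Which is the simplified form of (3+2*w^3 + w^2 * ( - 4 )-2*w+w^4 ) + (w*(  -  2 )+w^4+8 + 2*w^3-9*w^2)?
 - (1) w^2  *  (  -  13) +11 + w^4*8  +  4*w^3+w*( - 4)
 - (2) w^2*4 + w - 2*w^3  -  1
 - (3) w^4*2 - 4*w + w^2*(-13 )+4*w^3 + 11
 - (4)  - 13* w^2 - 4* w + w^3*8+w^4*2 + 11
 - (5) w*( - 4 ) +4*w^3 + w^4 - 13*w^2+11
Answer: 3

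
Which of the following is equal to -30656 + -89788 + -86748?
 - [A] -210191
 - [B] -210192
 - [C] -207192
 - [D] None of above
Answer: C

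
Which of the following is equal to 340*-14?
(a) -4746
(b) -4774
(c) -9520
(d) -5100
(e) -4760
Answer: e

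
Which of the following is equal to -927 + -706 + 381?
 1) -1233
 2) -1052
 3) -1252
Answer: 3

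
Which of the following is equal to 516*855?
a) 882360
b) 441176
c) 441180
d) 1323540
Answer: c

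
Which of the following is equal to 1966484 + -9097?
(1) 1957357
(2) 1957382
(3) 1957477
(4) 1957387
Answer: 4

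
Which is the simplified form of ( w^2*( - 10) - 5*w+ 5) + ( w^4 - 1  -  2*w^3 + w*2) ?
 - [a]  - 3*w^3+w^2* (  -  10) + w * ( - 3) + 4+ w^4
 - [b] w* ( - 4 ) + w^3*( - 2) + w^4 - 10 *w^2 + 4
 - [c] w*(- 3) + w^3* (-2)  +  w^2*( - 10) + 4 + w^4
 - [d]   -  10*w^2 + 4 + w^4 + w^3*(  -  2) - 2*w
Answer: c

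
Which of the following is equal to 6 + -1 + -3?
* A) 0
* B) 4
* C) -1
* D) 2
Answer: D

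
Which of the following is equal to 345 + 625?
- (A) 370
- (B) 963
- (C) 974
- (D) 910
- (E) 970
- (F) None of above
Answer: E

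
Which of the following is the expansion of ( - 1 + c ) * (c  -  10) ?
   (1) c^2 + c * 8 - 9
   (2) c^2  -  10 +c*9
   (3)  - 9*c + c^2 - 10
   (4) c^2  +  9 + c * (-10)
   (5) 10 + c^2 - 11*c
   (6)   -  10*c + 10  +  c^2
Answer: 5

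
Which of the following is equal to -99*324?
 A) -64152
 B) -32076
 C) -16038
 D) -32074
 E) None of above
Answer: B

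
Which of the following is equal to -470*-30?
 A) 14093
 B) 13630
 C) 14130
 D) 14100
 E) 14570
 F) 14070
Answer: D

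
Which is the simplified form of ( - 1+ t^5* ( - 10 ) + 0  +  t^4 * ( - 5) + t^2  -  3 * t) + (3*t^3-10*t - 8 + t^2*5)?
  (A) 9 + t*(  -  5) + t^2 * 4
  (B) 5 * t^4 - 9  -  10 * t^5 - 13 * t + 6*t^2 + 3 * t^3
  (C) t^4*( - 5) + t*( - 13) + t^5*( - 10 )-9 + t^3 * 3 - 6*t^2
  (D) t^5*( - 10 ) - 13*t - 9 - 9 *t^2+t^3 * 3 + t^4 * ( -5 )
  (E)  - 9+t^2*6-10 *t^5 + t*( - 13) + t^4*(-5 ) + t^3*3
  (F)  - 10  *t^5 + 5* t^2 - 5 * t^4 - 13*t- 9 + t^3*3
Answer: E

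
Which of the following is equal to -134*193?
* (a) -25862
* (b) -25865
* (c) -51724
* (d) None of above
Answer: a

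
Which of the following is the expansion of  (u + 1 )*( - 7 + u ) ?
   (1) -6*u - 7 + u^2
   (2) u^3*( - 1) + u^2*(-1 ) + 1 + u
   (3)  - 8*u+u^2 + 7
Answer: 1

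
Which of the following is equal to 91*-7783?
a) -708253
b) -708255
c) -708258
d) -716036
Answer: a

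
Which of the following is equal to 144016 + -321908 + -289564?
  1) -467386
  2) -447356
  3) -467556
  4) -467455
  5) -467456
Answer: 5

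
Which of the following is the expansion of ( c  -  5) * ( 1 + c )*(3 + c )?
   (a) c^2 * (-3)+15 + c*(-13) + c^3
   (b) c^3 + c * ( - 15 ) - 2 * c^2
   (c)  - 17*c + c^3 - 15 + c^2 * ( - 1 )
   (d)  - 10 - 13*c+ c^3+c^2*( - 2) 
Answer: c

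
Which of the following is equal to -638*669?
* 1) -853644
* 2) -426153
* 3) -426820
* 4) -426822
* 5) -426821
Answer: 4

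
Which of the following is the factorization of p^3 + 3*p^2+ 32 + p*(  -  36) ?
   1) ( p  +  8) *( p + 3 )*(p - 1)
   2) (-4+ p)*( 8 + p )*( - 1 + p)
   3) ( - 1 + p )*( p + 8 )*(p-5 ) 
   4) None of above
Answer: 2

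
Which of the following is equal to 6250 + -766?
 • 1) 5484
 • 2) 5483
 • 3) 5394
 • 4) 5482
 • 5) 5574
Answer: 1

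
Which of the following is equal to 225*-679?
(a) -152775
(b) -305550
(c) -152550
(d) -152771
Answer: a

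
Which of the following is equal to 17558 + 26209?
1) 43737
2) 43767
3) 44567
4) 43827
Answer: 2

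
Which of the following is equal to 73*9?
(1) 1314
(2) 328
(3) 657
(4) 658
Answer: 3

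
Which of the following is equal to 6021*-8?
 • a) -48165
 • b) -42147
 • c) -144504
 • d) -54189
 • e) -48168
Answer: e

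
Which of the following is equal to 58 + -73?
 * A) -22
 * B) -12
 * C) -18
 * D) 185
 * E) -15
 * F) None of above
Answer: E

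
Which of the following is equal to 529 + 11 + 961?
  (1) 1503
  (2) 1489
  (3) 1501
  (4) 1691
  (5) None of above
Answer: 3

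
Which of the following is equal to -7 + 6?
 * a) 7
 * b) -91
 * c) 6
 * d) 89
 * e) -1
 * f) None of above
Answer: e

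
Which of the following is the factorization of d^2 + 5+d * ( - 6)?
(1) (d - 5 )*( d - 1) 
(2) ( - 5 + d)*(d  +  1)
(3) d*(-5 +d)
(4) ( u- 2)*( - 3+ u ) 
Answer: 1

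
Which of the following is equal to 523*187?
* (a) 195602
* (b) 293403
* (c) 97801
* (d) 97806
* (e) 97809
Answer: c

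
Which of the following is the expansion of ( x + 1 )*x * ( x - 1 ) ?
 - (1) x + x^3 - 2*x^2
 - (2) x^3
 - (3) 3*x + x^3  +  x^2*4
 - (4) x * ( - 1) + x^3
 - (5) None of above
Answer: 4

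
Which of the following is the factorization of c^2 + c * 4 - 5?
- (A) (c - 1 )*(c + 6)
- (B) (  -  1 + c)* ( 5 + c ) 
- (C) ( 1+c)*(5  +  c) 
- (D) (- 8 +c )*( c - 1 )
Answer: B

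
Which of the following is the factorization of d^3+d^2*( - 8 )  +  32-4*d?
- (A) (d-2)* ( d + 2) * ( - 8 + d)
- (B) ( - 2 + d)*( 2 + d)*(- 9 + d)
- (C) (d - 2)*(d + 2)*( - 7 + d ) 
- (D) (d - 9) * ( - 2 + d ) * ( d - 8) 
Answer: A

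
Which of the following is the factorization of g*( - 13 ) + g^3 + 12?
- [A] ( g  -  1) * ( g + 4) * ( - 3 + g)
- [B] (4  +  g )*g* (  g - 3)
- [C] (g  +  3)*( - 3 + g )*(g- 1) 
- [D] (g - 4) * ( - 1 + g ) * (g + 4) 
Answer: A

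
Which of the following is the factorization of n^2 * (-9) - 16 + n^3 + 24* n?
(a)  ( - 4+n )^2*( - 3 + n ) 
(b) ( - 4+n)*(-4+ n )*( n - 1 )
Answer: b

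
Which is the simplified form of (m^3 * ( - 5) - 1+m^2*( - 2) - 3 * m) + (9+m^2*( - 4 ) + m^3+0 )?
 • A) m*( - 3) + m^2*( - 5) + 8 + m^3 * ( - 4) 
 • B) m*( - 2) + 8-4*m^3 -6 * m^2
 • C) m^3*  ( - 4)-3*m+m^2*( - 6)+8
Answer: C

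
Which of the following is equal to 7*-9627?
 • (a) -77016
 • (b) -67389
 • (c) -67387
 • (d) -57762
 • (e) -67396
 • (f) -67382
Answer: b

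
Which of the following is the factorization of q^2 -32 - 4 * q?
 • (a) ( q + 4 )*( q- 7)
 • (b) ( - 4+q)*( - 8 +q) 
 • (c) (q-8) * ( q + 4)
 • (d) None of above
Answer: c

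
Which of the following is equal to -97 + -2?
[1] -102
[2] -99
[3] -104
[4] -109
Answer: 2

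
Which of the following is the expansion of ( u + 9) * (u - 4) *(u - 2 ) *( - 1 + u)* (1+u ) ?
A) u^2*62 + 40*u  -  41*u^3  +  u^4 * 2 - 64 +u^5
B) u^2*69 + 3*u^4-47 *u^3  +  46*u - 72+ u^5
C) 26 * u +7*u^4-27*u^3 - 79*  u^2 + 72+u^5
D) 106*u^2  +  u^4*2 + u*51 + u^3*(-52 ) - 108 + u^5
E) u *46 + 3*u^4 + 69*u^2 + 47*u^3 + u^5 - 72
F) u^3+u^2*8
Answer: B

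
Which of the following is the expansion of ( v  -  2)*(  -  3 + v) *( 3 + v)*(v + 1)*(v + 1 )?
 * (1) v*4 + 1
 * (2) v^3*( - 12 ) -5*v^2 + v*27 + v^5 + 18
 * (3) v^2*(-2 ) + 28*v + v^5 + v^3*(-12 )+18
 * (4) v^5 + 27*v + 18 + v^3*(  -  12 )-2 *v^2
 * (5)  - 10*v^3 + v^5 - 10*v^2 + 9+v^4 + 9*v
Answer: 4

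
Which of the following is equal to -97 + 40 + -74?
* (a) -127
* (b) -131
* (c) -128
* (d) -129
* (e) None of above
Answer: b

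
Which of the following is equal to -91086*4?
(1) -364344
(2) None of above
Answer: 1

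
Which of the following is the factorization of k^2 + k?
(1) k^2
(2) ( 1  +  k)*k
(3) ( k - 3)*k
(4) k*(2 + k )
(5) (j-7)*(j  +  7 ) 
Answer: 2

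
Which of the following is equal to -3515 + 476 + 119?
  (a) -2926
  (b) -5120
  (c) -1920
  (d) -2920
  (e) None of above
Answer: d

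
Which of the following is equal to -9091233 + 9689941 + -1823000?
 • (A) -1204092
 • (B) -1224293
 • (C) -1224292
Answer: C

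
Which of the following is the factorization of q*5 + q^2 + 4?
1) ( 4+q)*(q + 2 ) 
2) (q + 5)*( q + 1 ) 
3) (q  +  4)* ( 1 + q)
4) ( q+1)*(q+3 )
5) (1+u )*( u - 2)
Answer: 3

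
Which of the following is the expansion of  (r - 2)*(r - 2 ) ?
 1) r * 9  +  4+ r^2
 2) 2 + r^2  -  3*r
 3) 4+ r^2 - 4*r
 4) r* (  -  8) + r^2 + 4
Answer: 3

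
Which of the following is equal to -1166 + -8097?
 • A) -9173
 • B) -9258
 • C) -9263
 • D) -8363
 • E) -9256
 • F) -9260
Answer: C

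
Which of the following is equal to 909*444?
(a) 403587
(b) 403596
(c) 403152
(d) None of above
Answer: b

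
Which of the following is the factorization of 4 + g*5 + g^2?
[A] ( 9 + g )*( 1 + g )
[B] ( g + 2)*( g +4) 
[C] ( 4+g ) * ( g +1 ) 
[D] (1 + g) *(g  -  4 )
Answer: C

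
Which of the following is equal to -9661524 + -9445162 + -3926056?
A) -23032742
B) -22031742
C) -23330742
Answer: A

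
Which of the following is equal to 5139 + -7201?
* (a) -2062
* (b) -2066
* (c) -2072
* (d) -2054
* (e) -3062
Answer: a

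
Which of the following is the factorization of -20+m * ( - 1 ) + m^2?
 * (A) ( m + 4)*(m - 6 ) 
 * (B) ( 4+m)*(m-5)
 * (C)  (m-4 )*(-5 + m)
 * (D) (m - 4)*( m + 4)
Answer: B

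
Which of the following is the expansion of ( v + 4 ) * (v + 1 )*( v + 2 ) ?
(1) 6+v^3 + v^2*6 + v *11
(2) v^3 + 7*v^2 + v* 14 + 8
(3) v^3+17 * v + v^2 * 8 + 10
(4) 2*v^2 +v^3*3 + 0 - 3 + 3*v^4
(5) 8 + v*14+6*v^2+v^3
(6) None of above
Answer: 2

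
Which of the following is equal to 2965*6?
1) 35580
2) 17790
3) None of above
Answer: 2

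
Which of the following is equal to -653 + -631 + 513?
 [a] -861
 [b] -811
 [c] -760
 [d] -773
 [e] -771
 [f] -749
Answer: e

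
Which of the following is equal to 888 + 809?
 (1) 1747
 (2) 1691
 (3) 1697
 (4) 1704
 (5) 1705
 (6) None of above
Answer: 3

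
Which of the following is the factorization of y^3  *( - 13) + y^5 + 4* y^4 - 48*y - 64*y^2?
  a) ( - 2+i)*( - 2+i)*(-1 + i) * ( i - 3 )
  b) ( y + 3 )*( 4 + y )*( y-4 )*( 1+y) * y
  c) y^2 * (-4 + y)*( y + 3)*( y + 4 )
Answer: b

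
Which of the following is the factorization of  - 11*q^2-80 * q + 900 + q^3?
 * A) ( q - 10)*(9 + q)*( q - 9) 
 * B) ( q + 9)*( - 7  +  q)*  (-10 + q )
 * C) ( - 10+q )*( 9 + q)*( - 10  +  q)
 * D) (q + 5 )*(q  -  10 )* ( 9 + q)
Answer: C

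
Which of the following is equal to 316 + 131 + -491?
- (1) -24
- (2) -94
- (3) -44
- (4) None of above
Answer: 3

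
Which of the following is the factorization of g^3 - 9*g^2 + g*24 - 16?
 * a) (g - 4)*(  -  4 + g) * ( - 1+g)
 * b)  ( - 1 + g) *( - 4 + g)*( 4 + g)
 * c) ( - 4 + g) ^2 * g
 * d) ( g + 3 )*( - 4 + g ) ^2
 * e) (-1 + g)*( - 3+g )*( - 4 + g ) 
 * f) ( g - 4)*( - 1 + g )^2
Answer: a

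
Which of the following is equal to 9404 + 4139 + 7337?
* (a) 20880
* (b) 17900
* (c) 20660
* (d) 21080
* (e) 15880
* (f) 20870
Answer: a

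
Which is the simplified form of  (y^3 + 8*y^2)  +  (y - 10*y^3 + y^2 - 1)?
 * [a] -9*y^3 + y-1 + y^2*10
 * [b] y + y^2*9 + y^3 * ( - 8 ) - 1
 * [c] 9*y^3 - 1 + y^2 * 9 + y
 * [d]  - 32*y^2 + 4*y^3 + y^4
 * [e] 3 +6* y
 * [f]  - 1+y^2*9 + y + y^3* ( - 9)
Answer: f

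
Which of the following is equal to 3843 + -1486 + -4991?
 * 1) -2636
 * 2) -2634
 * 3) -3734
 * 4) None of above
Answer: 2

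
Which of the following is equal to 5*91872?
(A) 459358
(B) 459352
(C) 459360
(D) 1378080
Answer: C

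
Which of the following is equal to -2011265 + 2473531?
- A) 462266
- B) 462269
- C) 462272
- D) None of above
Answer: A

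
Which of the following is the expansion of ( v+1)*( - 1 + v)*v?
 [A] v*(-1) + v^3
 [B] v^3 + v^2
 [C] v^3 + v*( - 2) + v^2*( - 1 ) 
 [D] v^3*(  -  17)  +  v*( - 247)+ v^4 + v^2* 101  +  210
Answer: A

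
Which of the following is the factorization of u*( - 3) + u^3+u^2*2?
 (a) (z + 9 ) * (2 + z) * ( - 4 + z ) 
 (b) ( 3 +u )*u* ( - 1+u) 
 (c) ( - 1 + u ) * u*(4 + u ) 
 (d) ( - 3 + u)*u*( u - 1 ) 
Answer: b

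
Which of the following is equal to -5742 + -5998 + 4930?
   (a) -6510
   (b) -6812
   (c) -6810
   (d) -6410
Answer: c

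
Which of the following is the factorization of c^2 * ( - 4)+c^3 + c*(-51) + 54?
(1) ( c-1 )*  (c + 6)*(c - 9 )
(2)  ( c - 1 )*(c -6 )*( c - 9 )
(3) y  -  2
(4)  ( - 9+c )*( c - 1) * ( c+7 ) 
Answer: 1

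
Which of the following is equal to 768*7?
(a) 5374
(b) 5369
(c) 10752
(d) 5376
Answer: d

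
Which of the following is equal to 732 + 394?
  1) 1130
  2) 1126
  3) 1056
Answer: 2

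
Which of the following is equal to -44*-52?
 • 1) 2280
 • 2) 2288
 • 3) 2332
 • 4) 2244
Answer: 2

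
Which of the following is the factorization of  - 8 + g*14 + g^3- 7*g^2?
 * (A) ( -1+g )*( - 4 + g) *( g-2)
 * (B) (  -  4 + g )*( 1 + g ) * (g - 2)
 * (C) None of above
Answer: A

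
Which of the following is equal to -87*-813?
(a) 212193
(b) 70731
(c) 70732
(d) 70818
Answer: b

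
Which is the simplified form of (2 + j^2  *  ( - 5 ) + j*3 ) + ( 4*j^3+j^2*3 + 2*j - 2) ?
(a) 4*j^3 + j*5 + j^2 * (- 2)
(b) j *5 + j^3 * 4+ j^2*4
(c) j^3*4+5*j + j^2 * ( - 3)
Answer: a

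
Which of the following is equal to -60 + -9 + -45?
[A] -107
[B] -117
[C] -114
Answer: C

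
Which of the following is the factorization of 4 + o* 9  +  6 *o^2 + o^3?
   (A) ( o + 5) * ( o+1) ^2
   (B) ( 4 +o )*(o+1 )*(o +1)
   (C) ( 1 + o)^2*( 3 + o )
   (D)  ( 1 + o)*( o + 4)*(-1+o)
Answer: B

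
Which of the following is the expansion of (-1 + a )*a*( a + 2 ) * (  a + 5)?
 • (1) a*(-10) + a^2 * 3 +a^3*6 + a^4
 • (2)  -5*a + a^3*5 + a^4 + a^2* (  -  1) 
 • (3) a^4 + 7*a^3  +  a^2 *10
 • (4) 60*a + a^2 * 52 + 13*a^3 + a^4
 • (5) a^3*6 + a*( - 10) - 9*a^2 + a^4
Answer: 1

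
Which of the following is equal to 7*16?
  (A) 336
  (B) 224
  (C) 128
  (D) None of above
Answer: D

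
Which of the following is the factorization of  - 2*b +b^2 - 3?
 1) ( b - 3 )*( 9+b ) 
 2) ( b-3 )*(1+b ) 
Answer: 2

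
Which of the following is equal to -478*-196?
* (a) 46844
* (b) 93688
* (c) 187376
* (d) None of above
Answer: b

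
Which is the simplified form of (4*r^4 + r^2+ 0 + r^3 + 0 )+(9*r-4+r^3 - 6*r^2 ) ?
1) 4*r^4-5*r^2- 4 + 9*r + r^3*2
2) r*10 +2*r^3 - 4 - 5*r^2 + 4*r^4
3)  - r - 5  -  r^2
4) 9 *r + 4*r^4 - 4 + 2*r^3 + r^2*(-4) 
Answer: 1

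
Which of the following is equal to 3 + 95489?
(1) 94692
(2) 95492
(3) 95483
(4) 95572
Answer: 2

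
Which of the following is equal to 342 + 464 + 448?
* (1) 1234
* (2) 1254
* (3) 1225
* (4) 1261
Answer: 2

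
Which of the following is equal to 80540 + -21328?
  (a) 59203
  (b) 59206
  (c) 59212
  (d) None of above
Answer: c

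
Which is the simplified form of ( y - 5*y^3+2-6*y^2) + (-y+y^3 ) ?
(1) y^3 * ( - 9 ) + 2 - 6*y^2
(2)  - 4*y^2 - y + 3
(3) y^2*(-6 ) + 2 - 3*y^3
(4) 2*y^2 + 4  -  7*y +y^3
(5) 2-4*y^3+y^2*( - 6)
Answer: 5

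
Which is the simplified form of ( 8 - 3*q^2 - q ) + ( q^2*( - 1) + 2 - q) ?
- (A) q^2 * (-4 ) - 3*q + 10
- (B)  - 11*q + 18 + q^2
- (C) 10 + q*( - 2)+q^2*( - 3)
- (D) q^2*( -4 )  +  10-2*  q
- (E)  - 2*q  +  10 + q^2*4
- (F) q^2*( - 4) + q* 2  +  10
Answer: D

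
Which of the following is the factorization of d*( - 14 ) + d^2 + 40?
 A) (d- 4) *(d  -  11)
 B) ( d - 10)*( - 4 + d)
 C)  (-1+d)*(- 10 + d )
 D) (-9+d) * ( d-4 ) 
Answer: B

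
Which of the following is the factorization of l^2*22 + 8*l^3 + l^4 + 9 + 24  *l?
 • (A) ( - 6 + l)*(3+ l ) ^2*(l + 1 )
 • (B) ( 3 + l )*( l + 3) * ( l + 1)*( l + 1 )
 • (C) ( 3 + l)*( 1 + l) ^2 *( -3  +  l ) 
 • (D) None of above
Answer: B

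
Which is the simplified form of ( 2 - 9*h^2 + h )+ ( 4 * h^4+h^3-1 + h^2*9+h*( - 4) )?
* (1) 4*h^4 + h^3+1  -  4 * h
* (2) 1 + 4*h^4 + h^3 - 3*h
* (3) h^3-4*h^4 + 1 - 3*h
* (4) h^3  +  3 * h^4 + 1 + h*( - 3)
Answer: 2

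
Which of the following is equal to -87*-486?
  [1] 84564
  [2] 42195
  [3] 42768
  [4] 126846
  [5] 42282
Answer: 5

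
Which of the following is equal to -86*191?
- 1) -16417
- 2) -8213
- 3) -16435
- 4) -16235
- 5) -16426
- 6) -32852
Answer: 5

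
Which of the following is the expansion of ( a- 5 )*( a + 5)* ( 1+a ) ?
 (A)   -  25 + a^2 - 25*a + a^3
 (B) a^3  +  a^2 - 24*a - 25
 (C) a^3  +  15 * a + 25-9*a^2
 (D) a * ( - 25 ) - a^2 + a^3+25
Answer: A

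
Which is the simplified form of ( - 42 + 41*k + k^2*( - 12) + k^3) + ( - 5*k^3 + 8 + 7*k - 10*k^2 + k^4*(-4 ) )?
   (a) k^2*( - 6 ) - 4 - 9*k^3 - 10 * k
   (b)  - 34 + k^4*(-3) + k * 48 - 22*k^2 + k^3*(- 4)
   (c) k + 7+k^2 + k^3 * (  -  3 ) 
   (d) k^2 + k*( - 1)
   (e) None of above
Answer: e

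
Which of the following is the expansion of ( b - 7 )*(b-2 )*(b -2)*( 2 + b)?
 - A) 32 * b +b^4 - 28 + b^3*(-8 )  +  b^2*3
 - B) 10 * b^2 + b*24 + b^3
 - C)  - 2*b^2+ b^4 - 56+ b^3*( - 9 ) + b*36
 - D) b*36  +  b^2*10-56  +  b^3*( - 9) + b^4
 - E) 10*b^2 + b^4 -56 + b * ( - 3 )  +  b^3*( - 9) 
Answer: D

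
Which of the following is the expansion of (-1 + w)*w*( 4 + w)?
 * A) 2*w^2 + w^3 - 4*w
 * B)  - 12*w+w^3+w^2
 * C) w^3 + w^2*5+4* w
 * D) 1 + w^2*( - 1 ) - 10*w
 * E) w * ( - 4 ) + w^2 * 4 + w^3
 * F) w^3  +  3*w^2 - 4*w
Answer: F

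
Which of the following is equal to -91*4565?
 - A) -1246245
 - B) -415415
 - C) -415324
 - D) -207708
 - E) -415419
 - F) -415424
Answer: B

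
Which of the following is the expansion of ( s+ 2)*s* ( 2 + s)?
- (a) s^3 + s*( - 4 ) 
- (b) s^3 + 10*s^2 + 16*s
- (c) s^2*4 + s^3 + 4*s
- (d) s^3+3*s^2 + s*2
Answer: c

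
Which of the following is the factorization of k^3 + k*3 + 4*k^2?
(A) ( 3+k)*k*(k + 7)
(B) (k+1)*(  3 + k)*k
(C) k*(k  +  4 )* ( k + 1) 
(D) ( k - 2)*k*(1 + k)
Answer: B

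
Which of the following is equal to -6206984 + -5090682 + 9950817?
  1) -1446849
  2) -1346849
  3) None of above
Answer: 2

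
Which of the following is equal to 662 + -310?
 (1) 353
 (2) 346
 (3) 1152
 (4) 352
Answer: 4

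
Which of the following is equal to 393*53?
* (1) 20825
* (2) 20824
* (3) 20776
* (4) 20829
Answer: 4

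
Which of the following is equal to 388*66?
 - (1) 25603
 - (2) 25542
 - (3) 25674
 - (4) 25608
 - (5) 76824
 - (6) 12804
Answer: 4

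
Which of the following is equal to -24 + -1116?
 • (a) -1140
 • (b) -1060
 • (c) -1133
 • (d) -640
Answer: a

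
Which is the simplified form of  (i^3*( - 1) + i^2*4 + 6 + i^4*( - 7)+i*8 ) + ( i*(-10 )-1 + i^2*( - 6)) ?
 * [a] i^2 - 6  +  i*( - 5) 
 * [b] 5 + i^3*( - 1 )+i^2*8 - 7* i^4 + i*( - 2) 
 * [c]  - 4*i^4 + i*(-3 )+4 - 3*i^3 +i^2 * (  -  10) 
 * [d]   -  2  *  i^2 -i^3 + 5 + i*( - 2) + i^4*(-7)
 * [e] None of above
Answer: d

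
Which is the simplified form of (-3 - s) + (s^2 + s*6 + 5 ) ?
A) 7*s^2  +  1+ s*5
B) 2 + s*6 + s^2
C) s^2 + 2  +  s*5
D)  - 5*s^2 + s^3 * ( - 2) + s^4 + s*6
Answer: C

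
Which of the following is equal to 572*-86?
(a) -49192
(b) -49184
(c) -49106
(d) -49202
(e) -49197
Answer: a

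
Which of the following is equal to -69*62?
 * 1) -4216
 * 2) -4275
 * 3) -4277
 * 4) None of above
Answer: 4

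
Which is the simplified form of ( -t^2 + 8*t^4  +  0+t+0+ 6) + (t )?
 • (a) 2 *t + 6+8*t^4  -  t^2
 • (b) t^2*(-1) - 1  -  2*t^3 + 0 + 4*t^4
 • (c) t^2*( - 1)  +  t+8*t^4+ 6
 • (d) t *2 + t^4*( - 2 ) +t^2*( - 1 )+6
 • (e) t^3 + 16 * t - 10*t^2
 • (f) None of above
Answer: a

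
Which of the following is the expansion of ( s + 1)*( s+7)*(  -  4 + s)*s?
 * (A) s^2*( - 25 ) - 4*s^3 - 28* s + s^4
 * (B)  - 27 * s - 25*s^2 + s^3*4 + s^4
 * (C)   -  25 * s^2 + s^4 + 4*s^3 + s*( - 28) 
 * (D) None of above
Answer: C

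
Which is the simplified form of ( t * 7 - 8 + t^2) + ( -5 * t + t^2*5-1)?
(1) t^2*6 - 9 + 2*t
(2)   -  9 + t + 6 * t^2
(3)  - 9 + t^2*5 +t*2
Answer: 1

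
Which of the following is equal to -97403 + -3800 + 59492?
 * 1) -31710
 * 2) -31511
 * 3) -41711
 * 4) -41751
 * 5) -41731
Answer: 3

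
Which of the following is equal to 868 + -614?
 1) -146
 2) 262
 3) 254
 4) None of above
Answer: 3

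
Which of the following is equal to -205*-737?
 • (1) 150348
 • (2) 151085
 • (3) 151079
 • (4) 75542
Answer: 2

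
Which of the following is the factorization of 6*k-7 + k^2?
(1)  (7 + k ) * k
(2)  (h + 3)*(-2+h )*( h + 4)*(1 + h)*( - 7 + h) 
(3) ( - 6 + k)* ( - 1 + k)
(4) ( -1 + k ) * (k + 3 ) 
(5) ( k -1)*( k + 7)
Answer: 5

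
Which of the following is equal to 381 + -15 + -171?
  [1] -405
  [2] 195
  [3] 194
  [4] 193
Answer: 2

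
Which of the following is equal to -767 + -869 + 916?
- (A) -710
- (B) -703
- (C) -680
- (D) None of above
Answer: D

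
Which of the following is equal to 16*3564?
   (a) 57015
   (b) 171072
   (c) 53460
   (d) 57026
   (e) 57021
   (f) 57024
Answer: f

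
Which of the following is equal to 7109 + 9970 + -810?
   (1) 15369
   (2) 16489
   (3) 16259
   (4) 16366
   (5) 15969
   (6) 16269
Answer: 6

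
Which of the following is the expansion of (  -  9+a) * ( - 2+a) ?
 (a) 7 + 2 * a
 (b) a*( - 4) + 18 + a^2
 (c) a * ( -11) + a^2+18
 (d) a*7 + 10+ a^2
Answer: c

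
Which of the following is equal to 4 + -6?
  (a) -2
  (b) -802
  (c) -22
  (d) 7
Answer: a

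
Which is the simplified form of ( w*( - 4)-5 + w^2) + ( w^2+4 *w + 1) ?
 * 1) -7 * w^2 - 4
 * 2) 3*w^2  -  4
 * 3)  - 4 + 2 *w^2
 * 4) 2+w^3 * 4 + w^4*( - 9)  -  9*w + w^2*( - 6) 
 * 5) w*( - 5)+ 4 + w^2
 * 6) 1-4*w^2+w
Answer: 3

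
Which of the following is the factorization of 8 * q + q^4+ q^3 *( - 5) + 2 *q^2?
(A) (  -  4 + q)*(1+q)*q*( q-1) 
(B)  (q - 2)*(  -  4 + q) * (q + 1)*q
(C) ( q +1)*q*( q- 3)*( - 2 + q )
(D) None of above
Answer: B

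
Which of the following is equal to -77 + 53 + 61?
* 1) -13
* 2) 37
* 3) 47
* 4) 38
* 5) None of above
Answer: 2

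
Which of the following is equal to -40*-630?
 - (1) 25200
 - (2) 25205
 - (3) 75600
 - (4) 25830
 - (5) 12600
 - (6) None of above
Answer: 1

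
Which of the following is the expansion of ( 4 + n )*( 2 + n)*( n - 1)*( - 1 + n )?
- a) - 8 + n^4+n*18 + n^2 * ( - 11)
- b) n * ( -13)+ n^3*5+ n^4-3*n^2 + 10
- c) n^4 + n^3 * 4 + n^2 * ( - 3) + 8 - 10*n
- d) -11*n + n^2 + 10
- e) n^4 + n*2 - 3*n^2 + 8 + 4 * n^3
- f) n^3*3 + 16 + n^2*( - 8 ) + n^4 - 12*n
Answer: c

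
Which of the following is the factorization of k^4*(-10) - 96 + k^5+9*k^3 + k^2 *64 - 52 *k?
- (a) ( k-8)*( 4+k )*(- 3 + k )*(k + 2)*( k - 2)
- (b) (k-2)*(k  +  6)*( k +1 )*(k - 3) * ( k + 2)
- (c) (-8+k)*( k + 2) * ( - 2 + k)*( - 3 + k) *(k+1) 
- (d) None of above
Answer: c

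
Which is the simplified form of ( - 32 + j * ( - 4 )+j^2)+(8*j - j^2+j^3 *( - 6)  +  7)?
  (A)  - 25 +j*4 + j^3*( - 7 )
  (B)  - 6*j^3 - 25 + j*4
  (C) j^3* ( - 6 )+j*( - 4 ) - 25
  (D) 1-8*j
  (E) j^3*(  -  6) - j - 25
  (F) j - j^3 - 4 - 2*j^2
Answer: B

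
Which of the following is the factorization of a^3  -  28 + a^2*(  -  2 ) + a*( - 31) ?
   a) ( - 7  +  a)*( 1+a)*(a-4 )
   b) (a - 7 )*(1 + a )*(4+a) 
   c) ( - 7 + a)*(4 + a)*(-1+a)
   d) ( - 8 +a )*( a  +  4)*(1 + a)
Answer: b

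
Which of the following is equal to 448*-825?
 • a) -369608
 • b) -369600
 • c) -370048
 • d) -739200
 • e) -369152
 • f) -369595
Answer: b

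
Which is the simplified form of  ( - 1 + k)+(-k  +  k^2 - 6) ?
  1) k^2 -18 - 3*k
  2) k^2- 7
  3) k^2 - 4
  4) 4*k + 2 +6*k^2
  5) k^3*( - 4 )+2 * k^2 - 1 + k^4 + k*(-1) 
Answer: 2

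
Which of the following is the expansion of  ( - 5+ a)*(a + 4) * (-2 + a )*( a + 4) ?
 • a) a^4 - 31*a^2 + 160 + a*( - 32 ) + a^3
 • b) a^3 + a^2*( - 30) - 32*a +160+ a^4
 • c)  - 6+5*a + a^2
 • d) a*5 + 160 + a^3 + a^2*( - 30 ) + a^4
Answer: b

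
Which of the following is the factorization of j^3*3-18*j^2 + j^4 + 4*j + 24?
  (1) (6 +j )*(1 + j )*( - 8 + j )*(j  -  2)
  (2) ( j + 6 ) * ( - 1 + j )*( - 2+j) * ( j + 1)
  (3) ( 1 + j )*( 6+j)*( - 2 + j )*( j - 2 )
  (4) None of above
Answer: 3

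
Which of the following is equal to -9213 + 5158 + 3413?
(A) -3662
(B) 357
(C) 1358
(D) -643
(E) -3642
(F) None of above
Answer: F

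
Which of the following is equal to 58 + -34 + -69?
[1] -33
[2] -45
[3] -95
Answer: 2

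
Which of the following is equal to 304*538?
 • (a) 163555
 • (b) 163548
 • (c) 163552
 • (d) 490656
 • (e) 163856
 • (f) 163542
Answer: c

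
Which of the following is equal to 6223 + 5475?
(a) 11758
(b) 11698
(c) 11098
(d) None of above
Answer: b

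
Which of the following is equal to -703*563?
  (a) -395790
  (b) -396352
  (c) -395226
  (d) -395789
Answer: d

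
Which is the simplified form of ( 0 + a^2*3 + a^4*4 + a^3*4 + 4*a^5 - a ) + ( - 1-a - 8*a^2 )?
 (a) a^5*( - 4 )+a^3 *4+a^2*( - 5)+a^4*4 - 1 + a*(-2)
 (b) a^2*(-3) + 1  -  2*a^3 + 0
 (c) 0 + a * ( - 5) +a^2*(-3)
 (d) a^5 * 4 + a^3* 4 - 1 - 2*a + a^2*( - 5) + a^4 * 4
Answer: d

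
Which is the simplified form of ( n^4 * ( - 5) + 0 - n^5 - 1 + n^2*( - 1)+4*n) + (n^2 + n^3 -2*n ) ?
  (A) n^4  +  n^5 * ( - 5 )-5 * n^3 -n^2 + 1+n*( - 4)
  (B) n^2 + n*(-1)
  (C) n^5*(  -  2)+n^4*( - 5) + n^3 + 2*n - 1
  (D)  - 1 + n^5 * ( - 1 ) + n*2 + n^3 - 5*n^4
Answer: D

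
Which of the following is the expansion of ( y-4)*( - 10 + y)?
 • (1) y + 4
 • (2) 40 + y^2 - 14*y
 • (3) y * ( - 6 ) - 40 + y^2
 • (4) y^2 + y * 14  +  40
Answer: 2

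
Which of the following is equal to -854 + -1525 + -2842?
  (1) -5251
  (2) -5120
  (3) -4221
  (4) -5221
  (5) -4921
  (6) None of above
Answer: 4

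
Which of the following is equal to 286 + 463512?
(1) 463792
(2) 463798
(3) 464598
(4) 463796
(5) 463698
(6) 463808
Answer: 2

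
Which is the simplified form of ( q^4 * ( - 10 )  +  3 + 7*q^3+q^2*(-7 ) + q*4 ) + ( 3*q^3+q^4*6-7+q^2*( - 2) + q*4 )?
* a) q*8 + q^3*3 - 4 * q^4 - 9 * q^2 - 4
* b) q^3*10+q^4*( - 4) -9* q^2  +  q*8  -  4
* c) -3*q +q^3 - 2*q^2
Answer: b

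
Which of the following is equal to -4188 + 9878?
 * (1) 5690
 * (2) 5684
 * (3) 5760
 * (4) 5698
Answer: 1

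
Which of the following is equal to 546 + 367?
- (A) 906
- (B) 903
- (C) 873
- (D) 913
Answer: D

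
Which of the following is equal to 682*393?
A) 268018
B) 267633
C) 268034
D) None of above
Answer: D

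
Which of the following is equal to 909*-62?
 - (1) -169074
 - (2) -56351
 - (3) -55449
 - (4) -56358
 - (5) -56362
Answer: 4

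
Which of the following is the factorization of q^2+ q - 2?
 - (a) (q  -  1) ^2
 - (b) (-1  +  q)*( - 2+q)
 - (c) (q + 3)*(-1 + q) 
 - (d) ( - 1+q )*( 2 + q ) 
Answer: d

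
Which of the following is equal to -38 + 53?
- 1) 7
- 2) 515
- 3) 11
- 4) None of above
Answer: 4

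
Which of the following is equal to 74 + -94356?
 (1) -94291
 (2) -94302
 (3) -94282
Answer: 3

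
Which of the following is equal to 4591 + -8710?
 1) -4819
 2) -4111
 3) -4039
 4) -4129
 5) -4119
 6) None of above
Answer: 5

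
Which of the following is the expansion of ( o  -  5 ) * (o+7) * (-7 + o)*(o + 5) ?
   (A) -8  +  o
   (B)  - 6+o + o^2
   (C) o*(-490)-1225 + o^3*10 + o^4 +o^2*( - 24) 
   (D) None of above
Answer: D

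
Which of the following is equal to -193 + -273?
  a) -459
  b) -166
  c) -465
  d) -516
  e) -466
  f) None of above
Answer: e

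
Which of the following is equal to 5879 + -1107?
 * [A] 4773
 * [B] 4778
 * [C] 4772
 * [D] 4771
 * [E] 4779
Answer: C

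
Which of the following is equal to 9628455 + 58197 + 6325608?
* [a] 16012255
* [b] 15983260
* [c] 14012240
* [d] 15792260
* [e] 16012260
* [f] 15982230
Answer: e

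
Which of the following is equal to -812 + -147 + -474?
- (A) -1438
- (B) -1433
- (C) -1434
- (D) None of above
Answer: B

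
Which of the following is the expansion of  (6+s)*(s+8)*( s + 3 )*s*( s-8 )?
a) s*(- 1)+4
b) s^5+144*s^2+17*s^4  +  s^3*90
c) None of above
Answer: c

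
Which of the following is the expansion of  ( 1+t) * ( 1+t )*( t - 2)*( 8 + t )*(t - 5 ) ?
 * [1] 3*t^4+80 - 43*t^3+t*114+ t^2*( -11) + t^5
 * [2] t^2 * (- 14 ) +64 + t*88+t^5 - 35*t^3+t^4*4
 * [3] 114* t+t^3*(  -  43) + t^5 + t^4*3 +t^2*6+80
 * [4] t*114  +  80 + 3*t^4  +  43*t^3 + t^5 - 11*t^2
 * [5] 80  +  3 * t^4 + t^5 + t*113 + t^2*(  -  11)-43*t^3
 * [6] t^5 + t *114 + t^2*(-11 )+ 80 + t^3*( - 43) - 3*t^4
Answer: 1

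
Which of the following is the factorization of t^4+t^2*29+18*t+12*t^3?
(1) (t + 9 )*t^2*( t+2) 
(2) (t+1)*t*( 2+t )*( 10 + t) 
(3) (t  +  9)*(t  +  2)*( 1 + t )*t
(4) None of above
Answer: 3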